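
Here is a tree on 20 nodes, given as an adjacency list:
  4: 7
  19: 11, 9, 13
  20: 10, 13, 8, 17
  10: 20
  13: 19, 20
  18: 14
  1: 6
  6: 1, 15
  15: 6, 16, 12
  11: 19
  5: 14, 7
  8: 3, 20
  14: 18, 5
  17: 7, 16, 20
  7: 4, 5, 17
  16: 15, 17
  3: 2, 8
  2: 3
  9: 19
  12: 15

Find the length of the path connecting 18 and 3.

7

Walking from 18: 18–14–5–7–17–20–8–3. Length 7.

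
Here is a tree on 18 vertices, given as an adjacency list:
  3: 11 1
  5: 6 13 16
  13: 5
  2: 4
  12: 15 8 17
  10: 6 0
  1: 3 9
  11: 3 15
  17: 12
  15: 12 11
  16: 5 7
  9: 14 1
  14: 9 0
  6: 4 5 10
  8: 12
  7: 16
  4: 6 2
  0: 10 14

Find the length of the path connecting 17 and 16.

12

The path is 17 - 12 - 15 - 11 - 3 - 1 - 9 - 14 - 0 - 10 - 6 - 5 - 16, which has 12 edges.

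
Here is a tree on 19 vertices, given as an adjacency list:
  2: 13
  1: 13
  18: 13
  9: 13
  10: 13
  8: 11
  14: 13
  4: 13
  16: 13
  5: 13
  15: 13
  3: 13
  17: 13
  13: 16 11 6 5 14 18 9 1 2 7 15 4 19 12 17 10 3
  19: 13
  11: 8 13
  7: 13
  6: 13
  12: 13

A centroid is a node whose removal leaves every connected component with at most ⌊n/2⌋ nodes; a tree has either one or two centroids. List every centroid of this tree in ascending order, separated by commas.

13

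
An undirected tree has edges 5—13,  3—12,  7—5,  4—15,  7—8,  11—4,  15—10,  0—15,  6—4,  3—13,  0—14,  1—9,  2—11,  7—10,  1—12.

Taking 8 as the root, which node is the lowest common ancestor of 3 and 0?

7

3's ancestor chain is 3, 13, 5, 7, 8 and 0's is 0, 15, 10, 7, 8; they first meet at 7.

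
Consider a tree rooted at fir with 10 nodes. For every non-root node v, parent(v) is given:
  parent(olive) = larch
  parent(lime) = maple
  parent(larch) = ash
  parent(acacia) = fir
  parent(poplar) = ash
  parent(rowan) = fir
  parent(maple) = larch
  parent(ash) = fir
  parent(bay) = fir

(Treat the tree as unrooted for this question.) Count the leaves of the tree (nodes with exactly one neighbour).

Exactly 6 nodes have a single neighbour: acacia, bay, lime, olive, poplar, rowan.

6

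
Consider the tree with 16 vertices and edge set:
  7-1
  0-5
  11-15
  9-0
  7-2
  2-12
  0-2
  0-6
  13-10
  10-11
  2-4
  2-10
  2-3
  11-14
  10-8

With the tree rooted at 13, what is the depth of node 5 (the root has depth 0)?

4

Climbing from 5 to the root: 5 – 0 – 2 – 10 – 13. That's 4 steps.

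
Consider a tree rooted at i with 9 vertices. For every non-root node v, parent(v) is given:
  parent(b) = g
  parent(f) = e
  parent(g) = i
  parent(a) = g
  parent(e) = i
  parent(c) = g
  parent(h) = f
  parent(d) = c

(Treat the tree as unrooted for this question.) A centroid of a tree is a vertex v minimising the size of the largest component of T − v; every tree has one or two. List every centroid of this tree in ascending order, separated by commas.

Removing g splits the tree into components of sizes 4, 2, 1, 1; the largest is 4 ≤ ⌊9/2⌋ = 4.
No neighbour of g does as well, so g is the unique centroid.

g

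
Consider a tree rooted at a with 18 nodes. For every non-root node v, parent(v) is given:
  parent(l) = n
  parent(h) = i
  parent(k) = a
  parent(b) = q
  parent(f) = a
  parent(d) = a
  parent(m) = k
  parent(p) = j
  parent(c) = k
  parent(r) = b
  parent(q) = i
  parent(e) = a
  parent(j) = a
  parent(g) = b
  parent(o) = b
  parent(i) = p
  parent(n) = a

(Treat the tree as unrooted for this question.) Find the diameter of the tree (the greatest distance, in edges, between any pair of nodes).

8

BFS from r reaches c last, at distance 8; BFS from c confirms no node is farther.
Path: r-b-q-i-p-j-a-k-c.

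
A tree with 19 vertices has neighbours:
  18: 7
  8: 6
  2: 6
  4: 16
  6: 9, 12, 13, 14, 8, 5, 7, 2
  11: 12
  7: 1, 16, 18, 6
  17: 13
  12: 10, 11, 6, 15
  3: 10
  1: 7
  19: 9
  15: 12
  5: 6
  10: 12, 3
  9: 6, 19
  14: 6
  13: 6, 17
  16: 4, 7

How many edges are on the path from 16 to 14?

3

The path is 16 – 7 – 6 – 14, which has 3 edges.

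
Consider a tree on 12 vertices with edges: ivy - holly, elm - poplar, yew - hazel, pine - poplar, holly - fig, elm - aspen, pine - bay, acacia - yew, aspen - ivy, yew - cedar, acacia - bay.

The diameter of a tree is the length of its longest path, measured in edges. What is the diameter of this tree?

BFS from cedar reaches fig last, at distance 10; BFS from fig confirms no node is farther.
Path: cedar-yew-acacia-bay-pine-poplar-elm-aspen-ivy-holly-fig.

10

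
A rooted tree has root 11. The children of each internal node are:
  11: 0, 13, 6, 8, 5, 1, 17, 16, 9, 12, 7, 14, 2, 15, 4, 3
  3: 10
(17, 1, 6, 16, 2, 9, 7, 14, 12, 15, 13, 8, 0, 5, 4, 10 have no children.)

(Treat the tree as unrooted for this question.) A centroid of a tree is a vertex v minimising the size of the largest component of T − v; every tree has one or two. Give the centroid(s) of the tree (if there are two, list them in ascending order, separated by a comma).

Delete 11: the remaining components have sizes 2, 1, 1, 1, 1, 1, 1, 1, 1, 1, 1, 1, 1, 1, 1, 1. Max 2 ≤ 9, so 11 is a centroid.
No neighbour of 11 does as well, so 11 is the unique centroid.

11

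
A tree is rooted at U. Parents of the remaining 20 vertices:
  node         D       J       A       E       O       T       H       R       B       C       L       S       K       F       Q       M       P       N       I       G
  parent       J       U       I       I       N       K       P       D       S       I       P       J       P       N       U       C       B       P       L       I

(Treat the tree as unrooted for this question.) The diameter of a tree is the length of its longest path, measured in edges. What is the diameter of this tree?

9

BFS from R reaches M last, at distance 9; BFS from M confirms no node is farther.
Path: R–D–J–S–B–P–L–I–C–M.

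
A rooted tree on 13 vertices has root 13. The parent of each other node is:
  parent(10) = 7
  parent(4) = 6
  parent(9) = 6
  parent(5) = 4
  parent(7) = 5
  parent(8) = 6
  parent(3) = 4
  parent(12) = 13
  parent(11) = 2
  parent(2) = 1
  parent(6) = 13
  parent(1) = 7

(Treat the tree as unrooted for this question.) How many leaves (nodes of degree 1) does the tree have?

6

The leaves are 3, 8, 9, 10, 11, 12.
That is 6 leaves.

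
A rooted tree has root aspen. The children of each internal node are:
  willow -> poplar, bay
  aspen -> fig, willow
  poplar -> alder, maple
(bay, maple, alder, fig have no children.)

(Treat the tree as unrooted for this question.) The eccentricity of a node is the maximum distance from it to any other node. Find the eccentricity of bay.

3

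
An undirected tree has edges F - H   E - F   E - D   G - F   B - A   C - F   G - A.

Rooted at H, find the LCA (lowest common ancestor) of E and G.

F

E's ancestor chain is E, F, H and G's is G, F, H; they first meet at F.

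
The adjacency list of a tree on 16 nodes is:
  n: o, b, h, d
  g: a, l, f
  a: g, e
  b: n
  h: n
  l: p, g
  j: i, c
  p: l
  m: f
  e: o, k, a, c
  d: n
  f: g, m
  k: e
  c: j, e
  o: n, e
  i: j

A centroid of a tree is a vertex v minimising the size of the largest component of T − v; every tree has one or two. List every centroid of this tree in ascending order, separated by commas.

e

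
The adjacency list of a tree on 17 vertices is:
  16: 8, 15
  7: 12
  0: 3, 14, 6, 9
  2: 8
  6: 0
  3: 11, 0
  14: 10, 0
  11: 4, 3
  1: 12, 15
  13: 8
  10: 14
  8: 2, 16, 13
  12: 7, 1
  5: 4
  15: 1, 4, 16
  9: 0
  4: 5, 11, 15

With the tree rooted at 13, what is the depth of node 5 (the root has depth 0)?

5

Path from 13 to 5: 13–8–16–15–4–5, which has 5 edges.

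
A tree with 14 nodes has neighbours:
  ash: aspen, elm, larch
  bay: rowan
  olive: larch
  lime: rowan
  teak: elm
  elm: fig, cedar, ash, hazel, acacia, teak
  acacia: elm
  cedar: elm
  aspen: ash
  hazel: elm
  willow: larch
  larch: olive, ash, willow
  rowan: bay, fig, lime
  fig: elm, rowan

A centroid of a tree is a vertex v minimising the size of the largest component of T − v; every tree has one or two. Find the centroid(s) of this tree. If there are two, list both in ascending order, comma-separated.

Removing elm splits the tree into components of sizes 5, 4, 1, 1, 1, 1; the largest is 5 ≤ ⌊14/2⌋ = 7.
No neighbour of elm does as well, so elm is the unique centroid.

elm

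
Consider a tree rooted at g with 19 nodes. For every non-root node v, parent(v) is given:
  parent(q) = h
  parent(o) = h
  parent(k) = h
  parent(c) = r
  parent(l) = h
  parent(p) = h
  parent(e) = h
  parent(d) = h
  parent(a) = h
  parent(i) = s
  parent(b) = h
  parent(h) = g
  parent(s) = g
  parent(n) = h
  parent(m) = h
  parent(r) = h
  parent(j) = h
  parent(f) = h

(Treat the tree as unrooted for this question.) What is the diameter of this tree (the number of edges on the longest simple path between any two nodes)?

5

BFS from i reaches c last, at distance 5; BFS from c confirms no node is farther.
Path: i-s-g-h-r-c.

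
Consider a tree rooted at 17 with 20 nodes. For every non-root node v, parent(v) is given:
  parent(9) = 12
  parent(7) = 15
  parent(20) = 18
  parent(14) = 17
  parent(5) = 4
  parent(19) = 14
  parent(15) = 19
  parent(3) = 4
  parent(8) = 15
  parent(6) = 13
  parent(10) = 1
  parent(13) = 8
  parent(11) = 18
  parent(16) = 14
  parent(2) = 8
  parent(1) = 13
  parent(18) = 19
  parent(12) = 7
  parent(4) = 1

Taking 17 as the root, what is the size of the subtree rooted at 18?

3

The subtree rooted at 18 contains: 18, 20, 11 — 3 nodes.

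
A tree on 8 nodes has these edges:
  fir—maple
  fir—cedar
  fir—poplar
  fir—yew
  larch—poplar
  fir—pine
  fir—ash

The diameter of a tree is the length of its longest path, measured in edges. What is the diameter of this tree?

Starting from larch, a farthest node is cedar at distance 3.
One longest path: larch - poplar - fir - cedar.
So the diameter is 3.

3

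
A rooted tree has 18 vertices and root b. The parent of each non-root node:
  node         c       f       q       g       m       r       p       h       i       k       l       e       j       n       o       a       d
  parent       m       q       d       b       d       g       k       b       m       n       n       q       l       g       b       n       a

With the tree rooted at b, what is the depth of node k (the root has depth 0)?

3

Path from b to k: b – g – n – k, which has 3 edges.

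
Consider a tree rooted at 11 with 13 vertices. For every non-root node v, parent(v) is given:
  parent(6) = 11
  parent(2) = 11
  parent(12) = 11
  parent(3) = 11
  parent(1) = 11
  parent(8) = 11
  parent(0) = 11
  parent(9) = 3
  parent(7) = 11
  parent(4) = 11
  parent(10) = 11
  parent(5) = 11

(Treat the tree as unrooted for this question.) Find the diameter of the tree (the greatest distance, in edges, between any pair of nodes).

Starting from 9, a farthest node is 10 at distance 3.
One longest path: 9–3–11–10.
So the diameter is 3.

3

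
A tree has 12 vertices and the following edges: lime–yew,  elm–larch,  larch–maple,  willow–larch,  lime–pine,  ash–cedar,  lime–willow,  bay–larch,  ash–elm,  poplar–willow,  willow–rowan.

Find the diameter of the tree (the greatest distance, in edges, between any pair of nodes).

6

Starting from pine, a farthest node is cedar at distance 6.
One longest path: pine - lime - willow - larch - elm - ash - cedar.
So the diameter is 6.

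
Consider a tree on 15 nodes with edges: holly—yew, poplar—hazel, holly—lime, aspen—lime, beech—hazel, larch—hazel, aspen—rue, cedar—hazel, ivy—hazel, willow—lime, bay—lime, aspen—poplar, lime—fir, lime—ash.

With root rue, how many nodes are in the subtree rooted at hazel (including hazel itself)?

5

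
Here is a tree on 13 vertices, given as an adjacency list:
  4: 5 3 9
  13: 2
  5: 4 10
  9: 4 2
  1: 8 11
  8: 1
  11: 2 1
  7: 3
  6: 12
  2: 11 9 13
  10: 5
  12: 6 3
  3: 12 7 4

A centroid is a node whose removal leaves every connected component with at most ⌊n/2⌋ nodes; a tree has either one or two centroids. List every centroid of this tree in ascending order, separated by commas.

4

Delete 4: the remaining components have sizes 6, 4, 2. Max 6 ≤ 6, so 4 is a centroid.
Every other node leaves some component of size > 6, so the centroid is unique.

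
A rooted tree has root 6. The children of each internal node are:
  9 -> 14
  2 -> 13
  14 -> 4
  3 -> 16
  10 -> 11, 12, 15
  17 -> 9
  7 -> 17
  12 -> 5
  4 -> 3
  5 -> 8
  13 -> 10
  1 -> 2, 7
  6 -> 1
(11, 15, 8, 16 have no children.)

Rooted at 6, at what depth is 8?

Path from 6 to 8: 6 → 1 → 2 → 13 → 10 → 12 → 5 → 8, which has 7 edges.

7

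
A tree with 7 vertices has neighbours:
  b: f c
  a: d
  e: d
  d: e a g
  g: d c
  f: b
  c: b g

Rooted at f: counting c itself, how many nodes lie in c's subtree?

c's subtree: {c, g, d, e, a}, size 5.

5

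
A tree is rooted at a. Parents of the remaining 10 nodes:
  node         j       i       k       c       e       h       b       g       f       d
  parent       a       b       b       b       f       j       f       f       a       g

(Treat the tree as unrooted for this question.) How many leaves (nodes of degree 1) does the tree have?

Exactly 6 nodes have a single neighbour: c, d, e, h, i, k.

6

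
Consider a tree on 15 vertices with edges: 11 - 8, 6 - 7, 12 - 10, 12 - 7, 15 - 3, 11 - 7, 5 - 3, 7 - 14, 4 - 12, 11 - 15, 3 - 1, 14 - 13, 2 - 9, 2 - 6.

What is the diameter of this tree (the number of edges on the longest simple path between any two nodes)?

BFS from 1 reaches 9 last, at distance 7; BFS from 9 confirms no node is farther.
Path: 1 - 3 - 15 - 11 - 7 - 6 - 2 - 9.

7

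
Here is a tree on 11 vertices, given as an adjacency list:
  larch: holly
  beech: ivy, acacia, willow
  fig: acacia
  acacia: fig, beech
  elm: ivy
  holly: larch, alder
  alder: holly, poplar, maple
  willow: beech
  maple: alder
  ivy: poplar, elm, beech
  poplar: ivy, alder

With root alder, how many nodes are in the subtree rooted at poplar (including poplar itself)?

poplar's subtree: {poplar, ivy, beech, elm, acacia, willow, fig}, size 7.

7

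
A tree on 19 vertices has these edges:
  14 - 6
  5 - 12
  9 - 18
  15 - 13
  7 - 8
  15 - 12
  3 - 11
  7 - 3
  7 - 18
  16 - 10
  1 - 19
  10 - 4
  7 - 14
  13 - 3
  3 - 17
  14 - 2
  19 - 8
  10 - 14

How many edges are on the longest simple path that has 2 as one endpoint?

7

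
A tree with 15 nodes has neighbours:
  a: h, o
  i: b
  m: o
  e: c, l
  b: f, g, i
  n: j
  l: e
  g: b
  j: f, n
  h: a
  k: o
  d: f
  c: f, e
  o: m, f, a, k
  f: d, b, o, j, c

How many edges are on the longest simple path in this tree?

6

BFS from l reaches h last, at distance 6; BFS from h confirms no node is farther.
Path: l – e – c – f – o – a – h.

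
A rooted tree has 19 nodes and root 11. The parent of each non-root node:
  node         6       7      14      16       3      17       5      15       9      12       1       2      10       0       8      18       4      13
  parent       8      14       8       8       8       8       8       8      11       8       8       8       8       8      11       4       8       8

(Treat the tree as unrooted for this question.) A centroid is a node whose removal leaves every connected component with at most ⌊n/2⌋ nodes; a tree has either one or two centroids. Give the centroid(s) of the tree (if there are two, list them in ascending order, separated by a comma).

8

Delete 8: the remaining components have sizes 2, 2, 2, 1, 1, 1, 1, 1, 1, 1, 1, 1, 1, 1, 1. Max 2 ≤ 9, so 8 is a centroid.
No neighbour of 8 does as well, so 8 is the unique centroid.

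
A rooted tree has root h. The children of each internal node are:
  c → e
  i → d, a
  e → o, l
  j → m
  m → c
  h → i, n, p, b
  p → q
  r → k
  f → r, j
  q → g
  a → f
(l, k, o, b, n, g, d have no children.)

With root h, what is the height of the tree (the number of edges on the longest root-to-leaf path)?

8

A deepest node is o, reached by h–i–a–f–j–m–c–e–o.
That path has 8 edges, so the height is 8.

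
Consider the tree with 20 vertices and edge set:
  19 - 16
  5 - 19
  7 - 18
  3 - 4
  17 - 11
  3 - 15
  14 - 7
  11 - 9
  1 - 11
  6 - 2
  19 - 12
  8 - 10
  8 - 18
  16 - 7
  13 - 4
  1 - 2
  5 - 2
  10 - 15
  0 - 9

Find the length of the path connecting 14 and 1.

6

Walking from 14: 14–7–16–19–5–2–1. Length 6.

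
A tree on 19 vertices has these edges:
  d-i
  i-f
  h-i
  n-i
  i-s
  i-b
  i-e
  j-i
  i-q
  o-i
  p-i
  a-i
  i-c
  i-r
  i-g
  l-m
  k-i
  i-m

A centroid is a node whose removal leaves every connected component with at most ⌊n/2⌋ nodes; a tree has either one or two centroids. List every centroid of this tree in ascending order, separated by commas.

If i is removed the pieces have sizes 2, 1, 1, 1, 1, 1, 1, 1, 1, 1, 1, 1, 1, 1, 1, 1, 1, all ≤ ⌊19/2⌋ = 9.
No neighbour of i does as well, so i is the unique centroid.

i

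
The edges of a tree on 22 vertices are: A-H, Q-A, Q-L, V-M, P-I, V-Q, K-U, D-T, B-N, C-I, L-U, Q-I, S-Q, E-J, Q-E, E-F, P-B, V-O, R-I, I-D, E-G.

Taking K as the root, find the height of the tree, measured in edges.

The longest root-to-leaf path is K–U–L–Q–I–P–B–N (7 edges).

7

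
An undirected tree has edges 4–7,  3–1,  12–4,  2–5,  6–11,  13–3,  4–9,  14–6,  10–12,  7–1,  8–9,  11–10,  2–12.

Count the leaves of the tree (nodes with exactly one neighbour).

The leaves are 5, 8, 13, 14.
That is 4 leaves.

4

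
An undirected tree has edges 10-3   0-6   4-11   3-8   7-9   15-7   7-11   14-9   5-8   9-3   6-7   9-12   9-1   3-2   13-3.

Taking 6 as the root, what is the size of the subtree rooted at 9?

The subtree rooted at 9 contains: 9, 3, 1, 12, 14, 13, 10, 8, 2, 5 — 10 nodes.

10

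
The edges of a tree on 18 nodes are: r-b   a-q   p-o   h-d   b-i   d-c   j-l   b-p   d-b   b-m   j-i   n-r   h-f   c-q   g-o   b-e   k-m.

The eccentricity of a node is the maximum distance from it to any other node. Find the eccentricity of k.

Distances from k peak at 6, attained at a.
k-m-b-d-c-q-a

6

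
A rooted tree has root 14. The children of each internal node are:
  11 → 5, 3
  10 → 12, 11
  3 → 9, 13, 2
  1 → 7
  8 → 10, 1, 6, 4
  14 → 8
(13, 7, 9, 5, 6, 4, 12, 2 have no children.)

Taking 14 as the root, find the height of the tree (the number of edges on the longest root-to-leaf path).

The longest root-to-leaf path is 14 → 8 → 10 → 11 → 3 → 13 (5 edges).

5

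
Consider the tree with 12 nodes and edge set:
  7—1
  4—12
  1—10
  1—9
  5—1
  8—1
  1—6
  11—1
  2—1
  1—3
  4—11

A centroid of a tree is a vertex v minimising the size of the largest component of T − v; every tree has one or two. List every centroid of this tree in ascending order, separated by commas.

If 1 is removed the pieces have sizes 3, 1, 1, 1, 1, 1, 1, 1, 1, all ≤ ⌊12/2⌋ = 6.
No neighbour of 1 does as well, so 1 is the unique centroid.

1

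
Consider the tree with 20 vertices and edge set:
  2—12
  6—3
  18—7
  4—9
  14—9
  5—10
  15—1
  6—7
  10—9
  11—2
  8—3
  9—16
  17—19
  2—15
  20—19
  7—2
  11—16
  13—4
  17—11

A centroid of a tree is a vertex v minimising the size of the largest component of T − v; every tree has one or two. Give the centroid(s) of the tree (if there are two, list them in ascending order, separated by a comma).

11

Delete 11: the remaining components have sizes 9, 7, 3. Max 9 ≤ 10, so 11 is a centroid.
No neighbour of 11 does as well, so 11 is the unique centroid.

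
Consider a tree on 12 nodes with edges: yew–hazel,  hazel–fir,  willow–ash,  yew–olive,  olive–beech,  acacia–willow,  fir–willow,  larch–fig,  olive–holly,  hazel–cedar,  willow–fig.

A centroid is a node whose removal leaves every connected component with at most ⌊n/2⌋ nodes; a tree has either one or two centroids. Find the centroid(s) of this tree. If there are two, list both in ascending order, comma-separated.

Delete hazel: the remaining components have sizes 6, 4, 1. Max 6 ≤ 6, so hazel is a centroid.
Its neighbour fir also leaves a largest component of size 6, so both are centroids.

fir, hazel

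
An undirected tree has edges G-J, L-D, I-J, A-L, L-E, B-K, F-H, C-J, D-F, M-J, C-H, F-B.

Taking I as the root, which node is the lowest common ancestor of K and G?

J

Path K→root: K B F H C J I; path G→root: G J I.
First common node: J.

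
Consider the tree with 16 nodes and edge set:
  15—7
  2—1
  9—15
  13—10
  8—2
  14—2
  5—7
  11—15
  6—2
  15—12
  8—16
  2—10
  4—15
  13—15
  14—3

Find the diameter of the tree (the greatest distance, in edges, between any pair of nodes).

BFS from 3 reaches 5 last, at distance 7; BFS from 5 confirms no node is farther.
Path: 3 - 14 - 2 - 10 - 13 - 15 - 7 - 5.

7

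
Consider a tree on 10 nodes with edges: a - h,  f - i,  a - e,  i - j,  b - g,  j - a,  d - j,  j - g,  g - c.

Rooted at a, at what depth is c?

3

a → j → g → c — 3 edges.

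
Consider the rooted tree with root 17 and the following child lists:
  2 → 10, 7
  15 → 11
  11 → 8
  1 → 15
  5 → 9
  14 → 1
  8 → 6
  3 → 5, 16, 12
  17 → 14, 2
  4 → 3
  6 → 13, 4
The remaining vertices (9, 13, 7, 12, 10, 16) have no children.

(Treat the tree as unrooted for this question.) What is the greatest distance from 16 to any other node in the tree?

11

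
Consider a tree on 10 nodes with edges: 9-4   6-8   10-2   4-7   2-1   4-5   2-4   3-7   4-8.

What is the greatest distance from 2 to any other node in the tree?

3

Distances from 2 peak at 3, attained at 6 (3 also at distance 3).
2-4-8-6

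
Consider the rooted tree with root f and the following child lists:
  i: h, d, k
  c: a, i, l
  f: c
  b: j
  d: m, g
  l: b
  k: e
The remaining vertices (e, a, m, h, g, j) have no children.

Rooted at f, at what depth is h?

3

f–c–i–h — 3 edges.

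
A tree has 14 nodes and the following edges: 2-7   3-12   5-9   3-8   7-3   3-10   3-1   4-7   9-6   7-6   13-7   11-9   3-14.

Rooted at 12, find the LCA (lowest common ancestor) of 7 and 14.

3

Path 7→root: 7 3 12; path 14→root: 14 3 12.
First common node: 3.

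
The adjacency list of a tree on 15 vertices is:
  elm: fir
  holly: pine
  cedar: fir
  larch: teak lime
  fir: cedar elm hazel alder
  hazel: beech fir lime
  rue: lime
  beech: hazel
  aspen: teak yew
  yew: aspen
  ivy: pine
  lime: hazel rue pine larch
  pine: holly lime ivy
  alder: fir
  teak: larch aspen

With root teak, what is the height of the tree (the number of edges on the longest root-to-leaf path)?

The longest root-to-leaf path is teak → larch → lime → hazel → fir → alder (5 edges).

5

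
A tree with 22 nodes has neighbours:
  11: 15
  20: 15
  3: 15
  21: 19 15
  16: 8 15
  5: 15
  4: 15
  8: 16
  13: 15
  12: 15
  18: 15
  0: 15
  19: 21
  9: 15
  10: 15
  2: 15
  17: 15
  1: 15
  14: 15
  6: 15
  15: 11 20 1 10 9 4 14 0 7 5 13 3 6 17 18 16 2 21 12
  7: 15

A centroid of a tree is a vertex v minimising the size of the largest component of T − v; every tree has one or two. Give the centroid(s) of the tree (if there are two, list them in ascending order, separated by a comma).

15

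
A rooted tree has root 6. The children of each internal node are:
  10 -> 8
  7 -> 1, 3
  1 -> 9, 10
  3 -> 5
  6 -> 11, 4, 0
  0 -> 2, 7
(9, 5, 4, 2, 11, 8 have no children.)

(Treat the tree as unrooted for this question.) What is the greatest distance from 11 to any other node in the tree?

A farthest node from 11 is 8.
The path 11 – 6 – 0 – 7 – 1 – 10 – 8 has 6 edges.

6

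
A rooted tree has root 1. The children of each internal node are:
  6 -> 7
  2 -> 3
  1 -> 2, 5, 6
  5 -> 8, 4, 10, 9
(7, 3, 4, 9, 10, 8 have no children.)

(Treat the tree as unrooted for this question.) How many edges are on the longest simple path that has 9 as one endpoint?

4

A farthest node from 9 is 3 (7 also at distance 4).
The path 9-5-1-2-3 has 4 edges.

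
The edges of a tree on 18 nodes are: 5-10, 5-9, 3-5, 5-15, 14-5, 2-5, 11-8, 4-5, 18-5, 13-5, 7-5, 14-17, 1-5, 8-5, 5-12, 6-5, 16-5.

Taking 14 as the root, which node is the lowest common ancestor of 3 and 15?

5

3's ancestor chain is 3, 5, 14 and 15's is 15, 5, 14; they first meet at 5.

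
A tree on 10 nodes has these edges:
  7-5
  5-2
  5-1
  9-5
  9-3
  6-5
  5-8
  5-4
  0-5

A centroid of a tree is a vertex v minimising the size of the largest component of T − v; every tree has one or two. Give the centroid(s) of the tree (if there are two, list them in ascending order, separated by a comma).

5

Delete 5: the remaining components have sizes 2, 1, 1, 1, 1, 1, 1, 1. Max 2 ≤ 5, so 5 is a centroid.
No neighbour of 5 does as well, so 5 is the unique centroid.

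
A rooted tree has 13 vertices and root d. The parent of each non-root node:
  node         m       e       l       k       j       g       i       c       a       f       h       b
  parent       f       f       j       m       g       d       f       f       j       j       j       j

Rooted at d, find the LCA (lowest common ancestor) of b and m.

Ancestors of b (toward the root): b, j, g, d.
Ancestors of m: m, f, j, g, d.
The deepest node appearing in both lists is j.

j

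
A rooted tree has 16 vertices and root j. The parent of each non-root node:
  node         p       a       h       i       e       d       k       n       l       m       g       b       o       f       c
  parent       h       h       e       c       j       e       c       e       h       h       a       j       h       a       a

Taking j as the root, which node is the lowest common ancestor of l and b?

Path l→root: l h e j; path b→root: b j.
First common node: j.

j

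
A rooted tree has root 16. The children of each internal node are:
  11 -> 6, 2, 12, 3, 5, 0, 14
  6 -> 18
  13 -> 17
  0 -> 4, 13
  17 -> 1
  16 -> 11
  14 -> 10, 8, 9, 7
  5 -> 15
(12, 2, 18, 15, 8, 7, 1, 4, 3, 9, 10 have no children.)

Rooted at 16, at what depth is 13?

3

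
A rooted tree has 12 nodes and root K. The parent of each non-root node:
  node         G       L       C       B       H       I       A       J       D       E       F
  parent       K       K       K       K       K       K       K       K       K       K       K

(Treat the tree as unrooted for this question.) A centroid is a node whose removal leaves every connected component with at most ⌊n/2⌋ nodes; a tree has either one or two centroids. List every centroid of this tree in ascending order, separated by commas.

K

Delete K: the remaining components have sizes 1, 1, 1, 1, 1, 1, 1, 1, 1, 1, 1. Max 1 ≤ 6, so K is a centroid.
No neighbour of K does as well, so K is the unique centroid.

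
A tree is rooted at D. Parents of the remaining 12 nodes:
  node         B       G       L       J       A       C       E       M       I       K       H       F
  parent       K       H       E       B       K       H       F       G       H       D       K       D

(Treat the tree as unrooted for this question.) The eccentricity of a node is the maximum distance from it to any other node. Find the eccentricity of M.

Distances from M peak at 7, attained at L.
M–G–H–K–D–F–E–L

7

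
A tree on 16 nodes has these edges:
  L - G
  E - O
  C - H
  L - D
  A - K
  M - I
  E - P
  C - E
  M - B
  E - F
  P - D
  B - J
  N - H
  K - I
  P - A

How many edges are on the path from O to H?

3

Walking from O: O – E – C – H. Length 3.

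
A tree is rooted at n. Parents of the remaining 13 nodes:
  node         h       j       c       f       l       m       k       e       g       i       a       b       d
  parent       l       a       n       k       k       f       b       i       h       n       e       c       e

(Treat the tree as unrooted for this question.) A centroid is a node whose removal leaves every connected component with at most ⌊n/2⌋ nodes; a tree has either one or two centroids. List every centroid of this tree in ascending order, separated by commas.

b, c

If b is removed the pieces have sizes 7, 6, all ≤ ⌊14/2⌋ = 7.
c is adjacent to b and is also a centroid (the largest component after removing it is likewise 7).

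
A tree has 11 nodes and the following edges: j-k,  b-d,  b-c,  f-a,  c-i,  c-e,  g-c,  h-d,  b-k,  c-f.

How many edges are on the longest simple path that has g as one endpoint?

4

A farthest node from g is j (h also at distance 4).
The path g–c–b–k–j has 4 edges.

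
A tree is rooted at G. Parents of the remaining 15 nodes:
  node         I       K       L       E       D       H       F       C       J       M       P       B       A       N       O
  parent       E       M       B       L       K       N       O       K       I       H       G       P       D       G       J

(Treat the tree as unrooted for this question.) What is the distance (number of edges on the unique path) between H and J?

8

H–N–G–P–B–L–E–I–J: 8 edges.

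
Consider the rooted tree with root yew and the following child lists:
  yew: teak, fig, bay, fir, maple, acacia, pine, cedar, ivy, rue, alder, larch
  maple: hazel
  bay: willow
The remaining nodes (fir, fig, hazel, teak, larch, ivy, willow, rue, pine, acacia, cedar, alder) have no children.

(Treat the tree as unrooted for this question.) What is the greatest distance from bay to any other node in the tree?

3

The node farthest from bay is hazel, via bay–yew–maple–hazel — 3 edges.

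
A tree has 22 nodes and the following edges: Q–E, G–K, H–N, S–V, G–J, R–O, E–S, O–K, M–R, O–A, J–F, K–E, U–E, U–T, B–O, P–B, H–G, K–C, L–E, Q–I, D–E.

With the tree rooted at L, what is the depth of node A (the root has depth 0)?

4

L–E–K–O–A — 4 edges.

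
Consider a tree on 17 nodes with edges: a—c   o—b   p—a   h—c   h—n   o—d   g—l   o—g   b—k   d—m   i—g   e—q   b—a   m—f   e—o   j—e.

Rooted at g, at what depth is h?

Climbing from h to the root: h–c–a–b–o–g. That's 5 steps.

5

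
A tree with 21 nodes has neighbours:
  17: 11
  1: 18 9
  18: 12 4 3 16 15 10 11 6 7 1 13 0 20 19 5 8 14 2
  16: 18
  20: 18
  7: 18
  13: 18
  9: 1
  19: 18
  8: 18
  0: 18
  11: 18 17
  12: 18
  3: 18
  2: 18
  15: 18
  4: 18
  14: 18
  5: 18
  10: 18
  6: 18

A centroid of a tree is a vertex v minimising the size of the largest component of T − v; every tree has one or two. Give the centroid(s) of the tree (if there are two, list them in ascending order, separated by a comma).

Removing 18 splits the tree into components of sizes 2, 2, 1, 1, 1, 1, 1, 1, 1, 1, 1, 1, 1, 1, 1, 1, 1, 1; the largest is 2 ≤ ⌊21/2⌋ = 10.
No neighbour of 18 does as well, so 18 is the unique centroid.

18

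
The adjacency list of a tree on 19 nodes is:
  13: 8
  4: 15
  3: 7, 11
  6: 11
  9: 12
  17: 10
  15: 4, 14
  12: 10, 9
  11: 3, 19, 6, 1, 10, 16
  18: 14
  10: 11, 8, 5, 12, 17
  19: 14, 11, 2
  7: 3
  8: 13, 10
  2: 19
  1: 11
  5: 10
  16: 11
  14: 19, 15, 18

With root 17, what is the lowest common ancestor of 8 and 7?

10

Ancestors of 8 (toward the root): 8, 10, 17.
Ancestors of 7: 7, 3, 11, 10, 17.
The deepest node appearing in both lists is 10.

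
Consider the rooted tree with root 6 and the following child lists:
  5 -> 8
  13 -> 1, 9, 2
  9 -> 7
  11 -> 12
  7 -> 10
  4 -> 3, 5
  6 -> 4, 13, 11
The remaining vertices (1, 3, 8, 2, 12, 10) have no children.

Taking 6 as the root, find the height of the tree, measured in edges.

4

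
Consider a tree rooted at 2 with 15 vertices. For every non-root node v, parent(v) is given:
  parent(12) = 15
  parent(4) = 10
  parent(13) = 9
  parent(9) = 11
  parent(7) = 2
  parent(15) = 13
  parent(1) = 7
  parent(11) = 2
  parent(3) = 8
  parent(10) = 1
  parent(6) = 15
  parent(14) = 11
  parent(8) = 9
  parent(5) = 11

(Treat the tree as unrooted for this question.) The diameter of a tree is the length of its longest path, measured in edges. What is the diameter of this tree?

9

A longest path is 4 – 10 – 1 – 7 – 2 – 11 – 9 – 13 – 15 – 6, with 9 edges.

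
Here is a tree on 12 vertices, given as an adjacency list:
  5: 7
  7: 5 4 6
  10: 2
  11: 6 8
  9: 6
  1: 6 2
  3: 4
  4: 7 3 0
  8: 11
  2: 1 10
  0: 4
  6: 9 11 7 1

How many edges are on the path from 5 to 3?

3

Walking from 5: 5 - 7 - 4 - 3. Length 3.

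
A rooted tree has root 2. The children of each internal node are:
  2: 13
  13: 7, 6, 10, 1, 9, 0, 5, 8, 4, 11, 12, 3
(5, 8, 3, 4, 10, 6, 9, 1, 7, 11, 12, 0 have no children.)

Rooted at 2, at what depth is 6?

Path from 2 to 6: 2–13–6, which has 2 edges.

2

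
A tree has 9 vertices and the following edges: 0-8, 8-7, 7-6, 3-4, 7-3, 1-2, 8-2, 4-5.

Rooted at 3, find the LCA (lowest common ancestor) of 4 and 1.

3

Path 4→root: 4 3; path 1→root: 1 2 8 7 3.
First common node: 3.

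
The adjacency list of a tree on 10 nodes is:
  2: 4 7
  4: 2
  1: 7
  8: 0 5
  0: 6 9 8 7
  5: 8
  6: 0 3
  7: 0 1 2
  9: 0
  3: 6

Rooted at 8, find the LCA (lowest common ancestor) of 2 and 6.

2's ancestor chain is 2, 7, 0, 8 and 6's is 6, 0, 8; they first meet at 0.

0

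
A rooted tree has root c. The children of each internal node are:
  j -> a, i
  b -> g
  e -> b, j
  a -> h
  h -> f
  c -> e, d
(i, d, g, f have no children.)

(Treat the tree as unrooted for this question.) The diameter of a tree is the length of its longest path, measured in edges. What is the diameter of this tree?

6

BFS from d reaches f last, at distance 6; BFS from f confirms no node is farther.
Path: d - c - e - j - a - h - f.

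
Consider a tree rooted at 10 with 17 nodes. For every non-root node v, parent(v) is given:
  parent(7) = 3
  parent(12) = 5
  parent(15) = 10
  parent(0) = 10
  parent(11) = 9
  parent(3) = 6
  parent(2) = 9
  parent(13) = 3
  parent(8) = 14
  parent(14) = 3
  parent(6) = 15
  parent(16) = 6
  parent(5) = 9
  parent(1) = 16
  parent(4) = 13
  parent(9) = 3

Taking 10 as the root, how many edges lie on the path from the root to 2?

Climbing from 2 to the root: 2 – 9 – 3 – 6 – 15 – 10. That's 5 steps.

5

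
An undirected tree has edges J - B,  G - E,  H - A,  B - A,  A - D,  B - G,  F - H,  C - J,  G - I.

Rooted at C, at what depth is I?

4

Climbing from I to the root: I → G → B → J → C. That's 4 steps.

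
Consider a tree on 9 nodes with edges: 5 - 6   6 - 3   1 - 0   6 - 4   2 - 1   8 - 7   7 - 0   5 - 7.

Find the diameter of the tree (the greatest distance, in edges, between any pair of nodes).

6

Starting from 3, a farthest node is 2 at distance 6.
One longest path: 3 - 6 - 5 - 7 - 0 - 1 - 2.
So the diameter is 6.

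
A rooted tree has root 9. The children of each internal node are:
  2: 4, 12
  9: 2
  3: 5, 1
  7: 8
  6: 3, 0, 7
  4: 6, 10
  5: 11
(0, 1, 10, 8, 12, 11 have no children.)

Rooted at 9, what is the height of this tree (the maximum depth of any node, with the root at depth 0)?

A deepest node is 11, reached by 9 → 2 → 4 → 6 → 3 → 5 → 11.
That path has 6 edges, so the height is 6.

6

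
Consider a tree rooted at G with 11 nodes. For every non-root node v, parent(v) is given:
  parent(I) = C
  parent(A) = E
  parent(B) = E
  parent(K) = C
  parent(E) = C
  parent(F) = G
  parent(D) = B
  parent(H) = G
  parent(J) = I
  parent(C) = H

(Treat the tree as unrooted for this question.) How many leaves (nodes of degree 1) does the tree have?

5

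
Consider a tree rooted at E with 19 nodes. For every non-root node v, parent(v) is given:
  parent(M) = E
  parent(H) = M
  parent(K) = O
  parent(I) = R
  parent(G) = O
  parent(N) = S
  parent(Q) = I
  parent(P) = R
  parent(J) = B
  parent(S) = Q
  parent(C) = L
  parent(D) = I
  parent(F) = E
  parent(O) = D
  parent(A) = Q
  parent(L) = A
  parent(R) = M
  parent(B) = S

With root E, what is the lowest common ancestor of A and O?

I

A's ancestor chain is A, Q, I, R, M, E and O's is O, D, I, R, M, E; they first meet at I.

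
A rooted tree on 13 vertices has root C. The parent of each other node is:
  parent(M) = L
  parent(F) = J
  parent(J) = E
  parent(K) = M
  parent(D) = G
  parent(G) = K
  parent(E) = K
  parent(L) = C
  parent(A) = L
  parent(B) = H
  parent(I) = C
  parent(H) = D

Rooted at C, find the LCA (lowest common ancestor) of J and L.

Path J→root: J E K M L C; path L→root: L C.
First common node: L.

L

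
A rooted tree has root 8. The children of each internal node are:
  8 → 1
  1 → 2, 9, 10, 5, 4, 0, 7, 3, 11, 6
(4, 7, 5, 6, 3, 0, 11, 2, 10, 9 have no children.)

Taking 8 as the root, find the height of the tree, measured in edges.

A deepest node is 4, reached by 8 – 1 – 4.
That path has 2 edges, so the height is 2.

2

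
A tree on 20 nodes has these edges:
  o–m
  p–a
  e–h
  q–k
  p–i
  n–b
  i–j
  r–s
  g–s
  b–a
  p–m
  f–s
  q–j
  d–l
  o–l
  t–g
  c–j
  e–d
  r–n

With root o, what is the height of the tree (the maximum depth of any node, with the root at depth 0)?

9

t sits deepest: o → m → p → a → b → n → r → s → g → t — 9 edges from the root.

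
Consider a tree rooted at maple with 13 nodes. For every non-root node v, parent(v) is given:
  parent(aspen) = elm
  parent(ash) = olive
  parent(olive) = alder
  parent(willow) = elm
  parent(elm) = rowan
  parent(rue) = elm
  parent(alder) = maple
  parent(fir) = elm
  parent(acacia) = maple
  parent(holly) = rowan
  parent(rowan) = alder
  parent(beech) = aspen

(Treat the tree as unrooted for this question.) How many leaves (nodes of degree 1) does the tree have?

7

Degree-1 nodes: acacia, ash, beech, fir, holly, rue, willow — 7 of them.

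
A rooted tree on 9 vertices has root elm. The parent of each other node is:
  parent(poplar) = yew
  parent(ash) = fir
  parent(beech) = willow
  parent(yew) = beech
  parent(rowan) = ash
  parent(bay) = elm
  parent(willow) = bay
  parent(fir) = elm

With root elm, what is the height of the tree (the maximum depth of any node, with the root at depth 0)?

A deepest node is poplar, reached by elm-bay-willow-beech-yew-poplar.
That path has 5 edges, so the height is 5.

5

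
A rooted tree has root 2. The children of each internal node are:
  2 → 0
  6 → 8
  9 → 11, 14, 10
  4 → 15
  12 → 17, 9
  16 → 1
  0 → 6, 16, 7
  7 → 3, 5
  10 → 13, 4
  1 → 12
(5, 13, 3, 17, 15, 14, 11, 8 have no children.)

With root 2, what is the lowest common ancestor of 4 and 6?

0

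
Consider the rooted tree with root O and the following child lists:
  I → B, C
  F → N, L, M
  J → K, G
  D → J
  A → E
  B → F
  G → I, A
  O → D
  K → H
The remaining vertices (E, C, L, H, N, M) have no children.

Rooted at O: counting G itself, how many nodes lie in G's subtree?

Descendants of G (including itself): G, I, A, C, B, E, F, M, N, L. That's 10.

10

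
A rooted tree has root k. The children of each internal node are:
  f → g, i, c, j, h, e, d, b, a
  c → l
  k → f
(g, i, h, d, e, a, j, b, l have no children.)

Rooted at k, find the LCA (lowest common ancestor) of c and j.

c's ancestor chain is c, f, k and j's is j, f, k; they first meet at f.

f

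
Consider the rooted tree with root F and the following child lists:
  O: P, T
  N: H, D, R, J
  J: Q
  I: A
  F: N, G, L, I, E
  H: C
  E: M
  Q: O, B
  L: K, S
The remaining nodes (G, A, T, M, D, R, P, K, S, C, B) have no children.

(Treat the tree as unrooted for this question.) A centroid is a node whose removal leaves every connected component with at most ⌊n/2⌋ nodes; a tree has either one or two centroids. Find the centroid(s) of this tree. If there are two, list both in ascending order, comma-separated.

Removing N splits the tree into components of sizes 9, 6, 2, 1, 1; the largest is 9 ≤ ⌊20/2⌋ = 10.
Every other node leaves some component of size > 10, so the centroid is unique.

N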